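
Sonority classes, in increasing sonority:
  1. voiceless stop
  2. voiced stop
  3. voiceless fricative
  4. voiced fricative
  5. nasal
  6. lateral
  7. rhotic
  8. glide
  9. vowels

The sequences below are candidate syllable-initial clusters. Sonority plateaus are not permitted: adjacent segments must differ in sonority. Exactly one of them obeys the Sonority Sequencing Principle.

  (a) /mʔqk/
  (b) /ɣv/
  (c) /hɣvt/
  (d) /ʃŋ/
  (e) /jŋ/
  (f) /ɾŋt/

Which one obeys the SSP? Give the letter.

d

(a) 5-1-1-1 → violates
(b) 4-4 → violates
(c) 3-4-4-1 → violates
(d) 3-5 → obeys
(e) 8-5 → violates
(f) 7-5-1 → violates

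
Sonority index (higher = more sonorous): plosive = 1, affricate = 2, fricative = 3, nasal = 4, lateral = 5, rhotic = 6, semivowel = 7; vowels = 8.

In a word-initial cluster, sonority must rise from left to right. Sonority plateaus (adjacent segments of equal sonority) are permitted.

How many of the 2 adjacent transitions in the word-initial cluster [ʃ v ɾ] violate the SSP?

/ʃ/ is a fricative (sonority 3).
/v/ is a fricative (sonority 3).
/ɾ/ is a rhotic (sonority 6).
/ʃ/→/v/: 3→3 (plateau, allowed) — ok.
/v/→/ɾ/: 3→6 (rises) — ok.

0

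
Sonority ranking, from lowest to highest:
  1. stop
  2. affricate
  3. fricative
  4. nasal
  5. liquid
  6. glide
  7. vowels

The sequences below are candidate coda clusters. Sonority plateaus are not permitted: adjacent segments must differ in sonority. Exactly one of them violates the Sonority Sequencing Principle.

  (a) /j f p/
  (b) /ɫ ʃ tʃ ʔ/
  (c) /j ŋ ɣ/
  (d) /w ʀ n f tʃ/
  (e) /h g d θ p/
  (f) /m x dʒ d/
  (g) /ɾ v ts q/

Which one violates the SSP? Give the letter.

(a) sonority 6-3-1: well-formed.
(b) sonority 5-3-2-1: well-formed.
(c) sonority 6-4-3: well-formed.
(d) sonority 6-5-4-3-2: well-formed.
(e) sonority 3-1-1-3-1: ill-formed.
(f) sonority 4-3-2-1: well-formed.
(g) sonority 5-3-2-1: well-formed.

e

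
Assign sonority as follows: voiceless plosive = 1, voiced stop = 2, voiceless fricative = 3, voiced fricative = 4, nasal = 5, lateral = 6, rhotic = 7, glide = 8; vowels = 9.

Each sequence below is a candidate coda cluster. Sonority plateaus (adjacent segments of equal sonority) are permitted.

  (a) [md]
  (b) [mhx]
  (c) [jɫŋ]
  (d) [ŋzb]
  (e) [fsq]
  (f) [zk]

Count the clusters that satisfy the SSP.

(a) sonority 5-2: well-formed.
(b) sonority 5-3-3: well-formed.
(c) sonority 8-6-5: well-formed.
(d) sonority 5-4-2: well-formed.
(e) sonority 3-3-1: well-formed.
(f) sonority 4-1: well-formed.

6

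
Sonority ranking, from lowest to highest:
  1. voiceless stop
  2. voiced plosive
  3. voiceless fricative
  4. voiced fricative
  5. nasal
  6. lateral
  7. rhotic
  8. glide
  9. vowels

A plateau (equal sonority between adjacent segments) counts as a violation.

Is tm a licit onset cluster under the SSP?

/t/ — voiceless stop, sonority 1.
/m/ — nasal, sonority 5.
The profile 1-5 strictly rises, so the onset cluster satisfies the SSP.

yes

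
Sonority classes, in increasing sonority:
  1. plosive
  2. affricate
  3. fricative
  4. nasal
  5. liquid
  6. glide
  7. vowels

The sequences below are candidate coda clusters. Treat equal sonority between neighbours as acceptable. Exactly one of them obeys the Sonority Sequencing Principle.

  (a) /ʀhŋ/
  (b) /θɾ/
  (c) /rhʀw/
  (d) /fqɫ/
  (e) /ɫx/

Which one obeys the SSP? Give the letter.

(a) /ʀhŋ/: profile 5-3-4 — violates.
(b) /θɾ/: profile 3-5 — violates.
(c) /rhʀw/: profile 5-3-5-6 — violates.
(d) /fqɫ/: profile 3-1-5 — violates.
(e) /ɫx/: profile 5-3 — obeys.

e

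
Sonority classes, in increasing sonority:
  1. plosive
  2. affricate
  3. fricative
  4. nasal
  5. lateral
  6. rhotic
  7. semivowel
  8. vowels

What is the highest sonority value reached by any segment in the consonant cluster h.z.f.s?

/h/ — fricative, sonority 3.
/z/ — fricative, sonority 3.
/f/ — fricative, sonority 3.
/s/ — fricative, sonority 3.
The maximum is 3.

3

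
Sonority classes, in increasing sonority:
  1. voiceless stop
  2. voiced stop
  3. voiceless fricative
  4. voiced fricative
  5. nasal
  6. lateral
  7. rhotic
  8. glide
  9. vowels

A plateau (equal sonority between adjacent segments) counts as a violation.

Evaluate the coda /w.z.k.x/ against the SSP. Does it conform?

/w/ — glide, sonority 8.
/z/ — voiced fricative, sonority 4.
/k/ — voiceless stop, sonority 1.
/x/ — voiceless fricative, sonority 3.
The profile is 8-4-1-3. Between /k/ (1) and /x/ (3) sonority does not fall, so the cluster violates the SSP.

no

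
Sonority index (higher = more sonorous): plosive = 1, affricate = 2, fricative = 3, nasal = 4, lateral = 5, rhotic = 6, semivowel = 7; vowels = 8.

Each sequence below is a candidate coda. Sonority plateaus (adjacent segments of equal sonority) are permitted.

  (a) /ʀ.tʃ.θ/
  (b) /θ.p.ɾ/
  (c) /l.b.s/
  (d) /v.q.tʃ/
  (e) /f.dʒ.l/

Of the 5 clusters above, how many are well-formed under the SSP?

(a) 6-2-3 → violates
(b) 3-1-6 → violates
(c) 5-1-3 → violates
(d) 3-1-2 → violates
(e) 3-2-5 → violates

0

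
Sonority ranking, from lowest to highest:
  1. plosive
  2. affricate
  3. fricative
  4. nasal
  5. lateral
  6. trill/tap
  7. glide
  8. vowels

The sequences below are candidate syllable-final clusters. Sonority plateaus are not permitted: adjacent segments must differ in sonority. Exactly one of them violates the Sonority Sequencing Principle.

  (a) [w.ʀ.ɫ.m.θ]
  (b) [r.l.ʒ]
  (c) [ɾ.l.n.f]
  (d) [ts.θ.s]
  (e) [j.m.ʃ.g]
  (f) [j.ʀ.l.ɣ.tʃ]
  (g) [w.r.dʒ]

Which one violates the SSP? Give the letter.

(a) 7-6-5-4-3 → obeys
(b) 6-5-3 → obeys
(c) 6-5-4-3 → obeys
(d) 2-3-3 → violates
(e) 7-4-3-1 → obeys
(f) 7-6-5-3-2 → obeys
(g) 7-6-2 → obeys

d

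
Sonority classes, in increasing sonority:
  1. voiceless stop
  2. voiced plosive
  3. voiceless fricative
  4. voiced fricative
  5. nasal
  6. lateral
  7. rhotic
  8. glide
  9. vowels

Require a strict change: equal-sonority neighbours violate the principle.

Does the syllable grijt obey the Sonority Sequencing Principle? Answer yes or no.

Onset: /g/ is a voiced plosive (sonority 2), /r/ is a rhotic (sonority 7); then the nucleus /i/ (sonority 9).
Onset profile 2-7-9 — rises to the nucleus.
Coda: /j/ is a glide (sonority 8), /t/ is a voiceless stop (sonority 1).
Coda profile 9-8-1 — falls from the nucleus.

yes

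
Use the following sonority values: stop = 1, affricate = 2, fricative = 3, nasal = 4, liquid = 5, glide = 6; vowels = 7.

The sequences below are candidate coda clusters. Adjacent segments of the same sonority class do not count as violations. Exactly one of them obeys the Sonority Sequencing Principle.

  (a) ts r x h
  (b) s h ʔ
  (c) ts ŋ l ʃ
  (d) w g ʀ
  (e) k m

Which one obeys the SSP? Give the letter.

(a) 2-5-3-3 → violates
(b) 3-3-1 → obeys
(c) 2-4-5-3 → violates
(d) 6-1-5 → violates
(e) 1-4 → violates

b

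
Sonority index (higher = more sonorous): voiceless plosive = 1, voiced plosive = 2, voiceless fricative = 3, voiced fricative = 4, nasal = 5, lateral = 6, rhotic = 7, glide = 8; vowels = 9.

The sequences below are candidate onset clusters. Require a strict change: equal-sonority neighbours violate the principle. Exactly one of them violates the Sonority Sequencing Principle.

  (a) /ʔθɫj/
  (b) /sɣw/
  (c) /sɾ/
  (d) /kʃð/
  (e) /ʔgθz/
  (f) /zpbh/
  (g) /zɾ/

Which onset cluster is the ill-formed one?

f

(a) 1-3-6-8 → obeys
(b) 3-4-8 → obeys
(c) 3-7 → obeys
(d) 1-3-4 → obeys
(e) 1-2-3-4 → obeys
(f) 4-1-2-3 → violates
(g) 4-7 → obeys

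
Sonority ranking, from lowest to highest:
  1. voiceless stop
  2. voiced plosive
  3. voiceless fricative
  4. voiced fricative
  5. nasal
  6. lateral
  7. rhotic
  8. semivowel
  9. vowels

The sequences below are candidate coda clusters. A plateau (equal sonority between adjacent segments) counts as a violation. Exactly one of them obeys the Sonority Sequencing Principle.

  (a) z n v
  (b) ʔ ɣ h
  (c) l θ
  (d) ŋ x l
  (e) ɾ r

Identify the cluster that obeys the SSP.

c

(a) z n v: profile 4-5-4 — violates.
(b) ʔ ɣ h: profile 1-4-3 — violates.
(c) l θ: profile 6-3 — obeys.
(d) ŋ x l: profile 5-3-6 — violates.
(e) ɾ r: profile 7-7 — violates.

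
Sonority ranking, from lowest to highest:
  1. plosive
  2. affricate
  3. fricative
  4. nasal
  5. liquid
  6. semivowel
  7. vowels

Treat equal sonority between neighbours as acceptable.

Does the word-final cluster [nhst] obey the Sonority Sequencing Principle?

yes

/n/ — nasal, sonority 4.
/h/ — fricative, sonority 3.
/s/ — fricative, sonority 3.
/t/ — plosive, sonority 1.
The profile 4-3-3-1 is non-increasing (plateaus allowed), so the word-final cluster satisfies the SSP.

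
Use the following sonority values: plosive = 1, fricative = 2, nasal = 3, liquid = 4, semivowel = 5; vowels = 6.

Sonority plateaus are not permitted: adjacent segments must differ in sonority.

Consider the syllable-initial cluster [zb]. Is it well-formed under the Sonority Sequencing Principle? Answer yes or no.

/z/ is a fricative (sonority 2).
/b/ is a plosive (sonority 1).
The profile is 2-1. Between /z/ (2) and /b/ (1) sonority does not rise, so the cluster violates the SSP.

no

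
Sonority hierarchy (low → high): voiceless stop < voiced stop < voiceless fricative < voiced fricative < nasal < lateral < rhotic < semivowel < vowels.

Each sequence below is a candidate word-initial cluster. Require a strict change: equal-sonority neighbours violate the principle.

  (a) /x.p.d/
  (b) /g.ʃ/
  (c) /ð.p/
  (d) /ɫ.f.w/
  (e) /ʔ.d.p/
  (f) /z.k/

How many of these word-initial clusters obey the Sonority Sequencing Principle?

1

(a) sonority 3-1-2: ill-formed.
(b) sonority 2-3: well-formed.
(c) sonority 4-1: ill-formed.
(d) sonority 6-3-8: ill-formed.
(e) sonority 1-2-1: ill-formed.
(f) sonority 4-1: ill-formed.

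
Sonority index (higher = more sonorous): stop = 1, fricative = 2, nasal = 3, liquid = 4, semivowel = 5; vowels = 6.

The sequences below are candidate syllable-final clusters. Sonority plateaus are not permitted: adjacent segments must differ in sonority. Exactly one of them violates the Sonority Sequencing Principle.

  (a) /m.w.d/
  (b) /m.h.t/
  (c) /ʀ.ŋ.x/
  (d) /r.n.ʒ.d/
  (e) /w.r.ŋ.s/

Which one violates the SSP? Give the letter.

(a) sonority 3-5-1: ill-formed.
(b) sonority 3-2-1: well-formed.
(c) sonority 4-3-2: well-formed.
(d) sonority 4-3-2-1: well-formed.
(e) sonority 5-4-3-2: well-formed.

a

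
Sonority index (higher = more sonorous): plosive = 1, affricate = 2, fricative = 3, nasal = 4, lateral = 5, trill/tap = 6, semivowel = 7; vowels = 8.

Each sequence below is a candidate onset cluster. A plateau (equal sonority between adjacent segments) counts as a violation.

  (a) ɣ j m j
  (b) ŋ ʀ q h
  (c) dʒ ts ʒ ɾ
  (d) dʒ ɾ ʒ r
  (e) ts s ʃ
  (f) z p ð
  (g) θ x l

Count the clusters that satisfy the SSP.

(a) sonority 3-7-4-7: ill-formed.
(b) sonority 4-6-1-3: ill-formed.
(c) sonority 2-2-3-6: ill-formed.
(d) sonority 2-6-3-6: ill-formed.
(e) sonority 2-3-3: ill-formed.
(f) sonority 3-1-3: ill-formed.
(g) sonority 3-3-5: ill-formed.

0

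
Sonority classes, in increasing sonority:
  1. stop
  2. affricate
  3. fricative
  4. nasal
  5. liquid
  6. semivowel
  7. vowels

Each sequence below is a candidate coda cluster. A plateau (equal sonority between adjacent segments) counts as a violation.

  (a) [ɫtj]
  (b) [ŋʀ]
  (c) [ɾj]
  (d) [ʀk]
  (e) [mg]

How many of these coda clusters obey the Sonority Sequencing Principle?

2

(a) sonority 5-1-6: ill-formed.
(b) sonority 4-5: ill-formed.
(c) sonority 5-6: ill-formed.
(d) sonority 5-1: well-formed.
(e) sonority 4-1: well-formed.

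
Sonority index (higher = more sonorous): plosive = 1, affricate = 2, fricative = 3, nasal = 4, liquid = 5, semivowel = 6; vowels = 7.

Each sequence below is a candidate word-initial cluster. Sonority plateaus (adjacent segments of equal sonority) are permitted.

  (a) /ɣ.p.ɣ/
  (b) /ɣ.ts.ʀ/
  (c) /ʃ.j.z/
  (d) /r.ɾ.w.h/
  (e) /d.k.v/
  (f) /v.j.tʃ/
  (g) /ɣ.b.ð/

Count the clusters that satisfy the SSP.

(a) sonority 3-1-3: ill-formed.
(b) sonority 3-2-5: ill-formed.
(c) sonority 3-6-3: ill-formed.
(d) sonority 5-5-6-3: ill-formed.
(e) sonority 1-1-3: well-formed.
(f) sonority 3-6-2: ill-formed.
(g) sonority 3-1-3: ill-formed.

1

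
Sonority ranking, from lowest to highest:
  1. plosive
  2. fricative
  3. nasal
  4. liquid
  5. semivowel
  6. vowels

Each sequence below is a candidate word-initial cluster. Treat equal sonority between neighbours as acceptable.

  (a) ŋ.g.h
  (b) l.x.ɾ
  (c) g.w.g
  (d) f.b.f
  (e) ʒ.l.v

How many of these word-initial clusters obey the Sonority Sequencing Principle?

0

(a) 3-1-2 → violates
(b) 4-2-4 → violates
(c) 1-5-1 → violates
(d) 2-1-2 → violates
(e) 2-4-2 → violates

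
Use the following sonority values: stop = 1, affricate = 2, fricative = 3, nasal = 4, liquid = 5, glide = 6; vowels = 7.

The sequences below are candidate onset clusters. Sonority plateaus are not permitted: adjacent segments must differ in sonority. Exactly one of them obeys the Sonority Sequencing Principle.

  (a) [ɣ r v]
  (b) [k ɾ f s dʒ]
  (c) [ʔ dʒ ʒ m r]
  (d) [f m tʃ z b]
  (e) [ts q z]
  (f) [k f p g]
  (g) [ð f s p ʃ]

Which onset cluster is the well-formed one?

c

(a) 3-5-3 → violates
(b) 1-5-3-3-2 → violates
(c) 1-2-3-4-5 → obeys
(d) 3-4-2-3-1 → violates
(e) 2-1-3 → violates
(f) 1-3-1-1 → violates
(g) 3-3-3-1-3 → violates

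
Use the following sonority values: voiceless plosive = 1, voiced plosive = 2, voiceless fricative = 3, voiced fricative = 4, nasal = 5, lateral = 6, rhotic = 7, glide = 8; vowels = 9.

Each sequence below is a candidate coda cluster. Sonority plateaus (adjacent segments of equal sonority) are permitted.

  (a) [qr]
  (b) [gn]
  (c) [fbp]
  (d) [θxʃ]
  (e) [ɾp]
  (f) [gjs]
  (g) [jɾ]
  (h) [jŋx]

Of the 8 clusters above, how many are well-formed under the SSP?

(a) [qr]: profile 1-7 — violates.
(b) [gn]: profile 2-5 — violates.
(c) [fbp]: profile 3-2-1 — obeys.
(d) [θxʃ]: profile 3-3-3 — obeys.
(e) [ɾp]: profile 7-1 — obeys.
(f) [gjs]: profile 2-8-3 — violates.
(g) [jɾ]: profile 8-7 — obeys.
(h) [jŋx]: profile 8-5-3 — obeys.

5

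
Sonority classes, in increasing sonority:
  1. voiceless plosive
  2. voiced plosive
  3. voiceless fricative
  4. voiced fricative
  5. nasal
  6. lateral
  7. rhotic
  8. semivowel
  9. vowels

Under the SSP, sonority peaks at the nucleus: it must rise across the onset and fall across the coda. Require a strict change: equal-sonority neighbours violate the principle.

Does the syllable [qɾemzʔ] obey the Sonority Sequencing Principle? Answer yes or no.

Onset: /q/ is a voiceless plosive (sonority 1), /ɾ/ is a rhotic (sonority 7); then the nucleus /e/ (sonority 9).
Onset profile 1-7-9 — rises to the nucleus.
Coda: /m/ is a nasal (sonority 5), /z/ is a voiced fricative (sonority 4), /ʔ/ is a voiceless plosive (sonority 1).
Coda profile 9-5-4-1 — falls from the nucleus.

yes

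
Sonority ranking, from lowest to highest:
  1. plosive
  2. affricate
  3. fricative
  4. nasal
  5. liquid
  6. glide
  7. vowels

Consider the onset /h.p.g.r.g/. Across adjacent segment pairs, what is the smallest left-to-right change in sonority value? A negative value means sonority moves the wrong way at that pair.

/h/ — fricative, sonority 3.
/p/ — plosive, sonority 1.
/g/ — plosive, sonority 1.
/r/ — liquid, sonority 5.
/g/ — plosive, sonority 1.
/h/→/p/: change -2.
/p/→/g/: change +0.
/g/→/r/: change +4.
/r/→/g/: change -4.
Minimum = -4.

-4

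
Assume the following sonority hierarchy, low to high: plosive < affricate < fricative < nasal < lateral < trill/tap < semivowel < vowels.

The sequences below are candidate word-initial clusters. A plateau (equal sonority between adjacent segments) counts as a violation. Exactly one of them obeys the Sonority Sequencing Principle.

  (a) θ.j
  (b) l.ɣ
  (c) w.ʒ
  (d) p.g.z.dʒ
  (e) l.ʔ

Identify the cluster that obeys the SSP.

a

(a) sonority 3-7: well-formed.
(b) sonority 5-3: ill-formed.
(c) sonority 7-3: ill-formed.
(d) sonority 1-1-3-2: ill-formed.
(e) sonority 5-1: ill-formed.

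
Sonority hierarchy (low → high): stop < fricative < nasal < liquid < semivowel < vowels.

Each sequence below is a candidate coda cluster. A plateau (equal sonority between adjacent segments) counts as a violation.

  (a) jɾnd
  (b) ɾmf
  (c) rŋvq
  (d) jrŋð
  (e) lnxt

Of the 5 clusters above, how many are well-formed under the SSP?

5

(a) 5-4-3-1 → obeys
(b) 4-3-2 → obeys
(c) 4-3-2-1 → obeys
(d) 5-4-3-2 → obeys
(e) 4-3-2-1 → obeys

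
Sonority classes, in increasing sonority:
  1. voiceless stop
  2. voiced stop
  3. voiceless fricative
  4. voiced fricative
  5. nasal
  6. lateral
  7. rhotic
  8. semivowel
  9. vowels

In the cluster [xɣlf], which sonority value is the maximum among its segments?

6

/x/ — voiceless fricative, sonority 3.
/ɣ/ — voiced fricative, sonority 4.
/l/ — lateral, sonority 6.
/f/ — voiceless fricative, sonority 3.
The maximum is 6.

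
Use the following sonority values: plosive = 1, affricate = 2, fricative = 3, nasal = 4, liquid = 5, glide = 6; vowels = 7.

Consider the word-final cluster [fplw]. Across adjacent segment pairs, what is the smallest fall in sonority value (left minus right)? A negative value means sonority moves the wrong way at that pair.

/f/: fricative = 3.
/p/: plosive = 1.
/l/: liquid = 5.
/w/: glide = 6.
/f/→/p/: change +2.
/p/→/l/: change -4.
/l/→/w/: change -1.
Minimum = -4.

-4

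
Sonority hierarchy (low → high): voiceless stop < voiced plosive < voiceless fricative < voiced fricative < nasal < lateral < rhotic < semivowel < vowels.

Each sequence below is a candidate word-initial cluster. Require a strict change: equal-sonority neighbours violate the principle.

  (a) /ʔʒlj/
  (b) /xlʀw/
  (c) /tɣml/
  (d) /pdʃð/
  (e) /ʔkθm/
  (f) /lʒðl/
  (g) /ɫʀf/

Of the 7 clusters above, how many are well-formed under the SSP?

(a) 1-4-6-8 → obeys
(b) 3-6-7-8 → obeys
(c) 1-4-5-6 → obeys
(d) 1-2-3-4 → obeys
(e) 1-1-3-5 → violates
(f) 6-4-4-6 → violates
(g) 6-7-3 → violates

4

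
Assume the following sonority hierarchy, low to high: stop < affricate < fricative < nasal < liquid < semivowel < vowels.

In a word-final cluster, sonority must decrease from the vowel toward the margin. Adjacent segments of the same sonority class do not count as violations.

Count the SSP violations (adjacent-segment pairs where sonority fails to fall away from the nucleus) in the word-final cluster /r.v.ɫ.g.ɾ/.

/r/ — liquid, sonority 5.
/v/ — fricative, sonority 3.
/ɫ/ — liquid, sonority 5.
/g/ — stop, sonority 1.
/ɾ/ — liquid, sonority 5.
/r/→/v/: 5→3 (falls) — ok.
/v/→/ɫ/: 3→5 (does not fall) — violation.
/ɫ/→/g/: 5→1 (falls) — ok.
/g/→/ɾ/: 1→5 (does not fall) — violation.

2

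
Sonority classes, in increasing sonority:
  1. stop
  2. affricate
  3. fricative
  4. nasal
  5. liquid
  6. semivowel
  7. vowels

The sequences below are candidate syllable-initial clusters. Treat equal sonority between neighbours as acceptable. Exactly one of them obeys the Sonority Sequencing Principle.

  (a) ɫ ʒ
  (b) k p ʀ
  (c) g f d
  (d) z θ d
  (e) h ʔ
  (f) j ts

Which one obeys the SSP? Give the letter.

(a) sonority 5-3: ill-formed.
(b) sonority 1-1-5: well-formed.
(c) sonority 1-3-1: ill-formed.
(d) sonority 3-3-1: ill-formed.
(e) sonority 3-1: ill-formed.
(f) sonority 6-2: ill-formed.

b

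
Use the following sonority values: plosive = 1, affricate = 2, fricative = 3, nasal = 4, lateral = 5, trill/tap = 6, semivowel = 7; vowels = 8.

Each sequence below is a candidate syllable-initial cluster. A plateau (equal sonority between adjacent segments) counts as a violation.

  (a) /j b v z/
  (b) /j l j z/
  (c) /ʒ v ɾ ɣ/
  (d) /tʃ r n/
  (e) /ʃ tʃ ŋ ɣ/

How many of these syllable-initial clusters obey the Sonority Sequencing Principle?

(a) sonority 7-1-3-3: ill-formed.
(b) sonority 7-5-7-3: ill-formed.
(c) sonority 3-3-6-3: ill-formed.
(d) sonority 2-6-4: ill-formed.
(e) sonority 3-2-4-3: ill-formed.

0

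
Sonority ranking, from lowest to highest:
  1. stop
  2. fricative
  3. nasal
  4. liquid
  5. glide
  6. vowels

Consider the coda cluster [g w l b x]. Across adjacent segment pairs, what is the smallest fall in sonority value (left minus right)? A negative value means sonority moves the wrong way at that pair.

-4

/g/ is a stop (sonority 1).
/w/ is a glide (sonority 5).
/l/ is a liquid (sonority 4).
/b/ is a stop (sonority 1).
/x/ is a fricative (sonority 2).
/g/→/w/: change -4.
/w/→/l/: change +1.
/l/→/b/: change +3.
/b/→/x/: change -1.
Minimum = -4.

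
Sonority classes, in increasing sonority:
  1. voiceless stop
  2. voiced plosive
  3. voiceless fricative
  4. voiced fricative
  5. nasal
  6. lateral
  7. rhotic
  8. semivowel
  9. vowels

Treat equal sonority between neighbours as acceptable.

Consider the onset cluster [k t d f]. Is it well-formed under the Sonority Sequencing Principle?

yes

/k/ — voiceless stop, sonority 1.
/t/ — voiceless stop, sonority 1.
/d/ — voiced plosive, sonority 2.
/f/ — voiceless fricative, sonority 3.
The profile 1-1-2-3 is non-decreasing (plateaus allowed), so the onset cluster satisfies the SSP.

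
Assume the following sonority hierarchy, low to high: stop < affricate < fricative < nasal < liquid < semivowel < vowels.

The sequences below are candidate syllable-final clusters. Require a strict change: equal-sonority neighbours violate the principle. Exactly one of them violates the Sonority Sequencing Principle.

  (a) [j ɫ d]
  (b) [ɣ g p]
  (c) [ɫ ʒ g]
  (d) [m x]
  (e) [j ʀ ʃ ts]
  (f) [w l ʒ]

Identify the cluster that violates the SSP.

b

(a) sonority 6-5-1: well-formed.
(b) sonority 3-1-1: ill-formed.
(c) sonority 5-3-1: well-formed.
(d) sonority 4-3: well-formed.
(e) sonority 6-5-3-2: well-formed.
(f) sonority 6-5-3: well-formed.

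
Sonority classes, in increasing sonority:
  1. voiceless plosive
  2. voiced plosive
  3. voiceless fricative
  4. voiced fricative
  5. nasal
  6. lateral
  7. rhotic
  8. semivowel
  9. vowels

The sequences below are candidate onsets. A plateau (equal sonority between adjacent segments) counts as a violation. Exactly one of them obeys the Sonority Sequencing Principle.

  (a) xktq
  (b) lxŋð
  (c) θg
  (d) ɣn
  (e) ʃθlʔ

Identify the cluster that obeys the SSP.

(a) sonority 3-1-1-1: ill-formed.
(b) sonority 6-3-5-4: ill-formed.
(c) sonority 3-2: ill-formed.
(d) sonority 4-5: well-formed.
(e) sonority 3-3-6-1: ill-formed.

d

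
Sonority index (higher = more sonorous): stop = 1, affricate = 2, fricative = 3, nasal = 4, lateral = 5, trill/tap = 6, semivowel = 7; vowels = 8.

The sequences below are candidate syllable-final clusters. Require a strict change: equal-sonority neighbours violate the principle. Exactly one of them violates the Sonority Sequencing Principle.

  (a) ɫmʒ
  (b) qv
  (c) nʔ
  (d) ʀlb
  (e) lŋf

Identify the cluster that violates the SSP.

(a) sonority 5-4-3: well-formed.
(b) sonority 1-3: ill-formed.
(c) sonority 4-1: well-formed.
(d) sonority 6-5-1: well-formed.
(e) sonority 5-4-3: well-formed.

b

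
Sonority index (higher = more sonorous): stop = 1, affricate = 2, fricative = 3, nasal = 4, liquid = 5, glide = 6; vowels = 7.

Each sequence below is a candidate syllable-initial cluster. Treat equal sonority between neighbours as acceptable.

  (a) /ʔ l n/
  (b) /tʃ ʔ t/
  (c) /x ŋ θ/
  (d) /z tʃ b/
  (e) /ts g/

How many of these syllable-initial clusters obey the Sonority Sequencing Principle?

0

(a) sonority 1-5-4: ill-formed.
(b) sonority 2-1-1: ill-formed.
(c) sonority 3-4-3: ill-formed.
(d) sonority 3-2-1: ill-formed.
(e) sonority 2-1: ill-formed.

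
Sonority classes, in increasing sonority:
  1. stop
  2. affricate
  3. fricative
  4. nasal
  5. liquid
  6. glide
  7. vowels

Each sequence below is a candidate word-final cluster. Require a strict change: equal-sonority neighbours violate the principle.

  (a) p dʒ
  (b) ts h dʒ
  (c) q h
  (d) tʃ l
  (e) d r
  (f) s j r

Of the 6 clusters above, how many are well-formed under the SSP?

0

(a) 1-2 → violates
(b) 2-3-2 → violates
(c) 1-3 → violates
(d) 2-5 → violates
(e) 1-5 → violates
(f) 3-6-5 → violates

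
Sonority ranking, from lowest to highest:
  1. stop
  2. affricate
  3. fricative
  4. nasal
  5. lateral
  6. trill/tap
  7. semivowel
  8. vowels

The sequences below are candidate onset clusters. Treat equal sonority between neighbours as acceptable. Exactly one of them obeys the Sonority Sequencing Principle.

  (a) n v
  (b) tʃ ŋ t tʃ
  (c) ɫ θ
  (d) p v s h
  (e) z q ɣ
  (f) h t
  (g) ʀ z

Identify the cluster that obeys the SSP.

d

(a) sonority 4-3: ill-formed.
(b) sonority 2-4-1-2: ill-formed.
(c) sonority 5-3: ill-formed.
(d) sonority 1-3-3-3: well-formed.
(e) sonority 3-1-3: ill-formed.
(f) sonority 3-1: ill-formed.
(g) sonority 6-3: ill-formed.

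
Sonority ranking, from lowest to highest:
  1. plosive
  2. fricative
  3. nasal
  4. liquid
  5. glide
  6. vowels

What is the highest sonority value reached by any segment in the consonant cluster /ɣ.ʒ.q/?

2

/ɣ/: fricative = 2.
/ʒ/: fricative = 2.
/q/: plosive = 1.
The maximum is 2.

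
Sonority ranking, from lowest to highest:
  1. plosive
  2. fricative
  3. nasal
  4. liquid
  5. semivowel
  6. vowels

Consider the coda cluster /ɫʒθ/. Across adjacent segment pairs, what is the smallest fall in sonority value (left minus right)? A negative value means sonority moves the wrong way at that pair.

/ɫ/: liquid = 4.
/ʒ/: fricative = 2.
/θ/: fricative = 2.
/ɫ/→/ʒ/: change +2.
/ʒ/→/θ/: change +0.
Minimum = 0.

0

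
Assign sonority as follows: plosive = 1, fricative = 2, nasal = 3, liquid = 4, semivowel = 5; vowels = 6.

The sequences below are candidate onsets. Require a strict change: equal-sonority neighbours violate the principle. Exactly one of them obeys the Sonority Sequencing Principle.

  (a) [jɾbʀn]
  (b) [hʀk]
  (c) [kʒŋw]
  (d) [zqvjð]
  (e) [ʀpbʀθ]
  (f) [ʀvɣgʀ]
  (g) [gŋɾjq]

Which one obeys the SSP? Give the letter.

(a) sonority 5-4-1-4-3: ill-formed.
(b) sonority 2-4-1: ill-formed.
(c) sonority 1-2-3-5: well-formed.
(d) sonority 2-1-2-5-2: ill-formed.
(e) sonority 4-1-1-4-2: ill-formed.
(f) sonority 4-2-2-1-4: ill-formed.
(g) sonority 1-3-4-5-1: ill-formed.

c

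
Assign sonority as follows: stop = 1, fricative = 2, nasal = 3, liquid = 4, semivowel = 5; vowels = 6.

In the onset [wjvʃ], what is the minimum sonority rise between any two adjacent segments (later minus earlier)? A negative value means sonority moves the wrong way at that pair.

/w/ — semivowel, sonority 5.
/j/ — semivowel, sonority 5.
/v/ — fricative, sonority 2.
/ʃ/ — fricative, sonority 2.
/w/→/j/: change +0.
/j/→/v/: change -3.
/v/→/ʃ/: change +0.
Minimum = -3.

-3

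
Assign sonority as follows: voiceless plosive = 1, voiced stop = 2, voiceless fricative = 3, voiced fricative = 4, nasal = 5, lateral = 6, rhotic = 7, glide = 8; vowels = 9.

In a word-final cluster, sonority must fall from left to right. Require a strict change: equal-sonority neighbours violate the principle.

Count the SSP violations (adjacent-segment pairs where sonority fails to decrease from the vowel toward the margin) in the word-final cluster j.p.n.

1

/j/ — glide, sonority 8.
/p/ — voiceless plosive, sonority 1.
/n/ — nasal, sonority 5.
/j/→/p/: 8→1 (falls) — ok.
/p/→/n/: 1→5 (does not fall) — violation.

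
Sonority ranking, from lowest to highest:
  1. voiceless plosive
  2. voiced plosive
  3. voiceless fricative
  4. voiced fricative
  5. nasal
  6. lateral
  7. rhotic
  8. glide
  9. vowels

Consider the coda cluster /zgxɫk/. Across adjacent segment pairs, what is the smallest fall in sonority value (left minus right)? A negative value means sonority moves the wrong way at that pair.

-3

/z/ — voiced fricative, sonority 4.
/g/ — voiced plosive, sonority 2.
/x/ — voiceless fricative, sonority 3.
/ɫ/ — lateral, sonority 6.
/k/ — voiceless plosive, sonority 1.
/z/→/g/: change +2.
/g/→/x/: change -1.
/x/→/ɫ/: change -3.
/ɫ/→/k/: change +5.
Minimum = -3.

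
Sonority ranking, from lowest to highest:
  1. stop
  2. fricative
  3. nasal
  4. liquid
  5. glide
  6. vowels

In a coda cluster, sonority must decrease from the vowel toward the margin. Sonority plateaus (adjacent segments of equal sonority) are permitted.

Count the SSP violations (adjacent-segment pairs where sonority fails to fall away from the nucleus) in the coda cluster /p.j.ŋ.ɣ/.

1

/p/: stop = 1.
/j/: glide = 5.
/ŋ/: nasal = 3.
/ɣ/: fricative = 2.
/p/→/j/: 1→5 (does not fall) — violation.
/j/→/ŋ/: 5→3 (falls) — ok.
/ŋ/→/ɣ/: 3→2 (falls) — ok.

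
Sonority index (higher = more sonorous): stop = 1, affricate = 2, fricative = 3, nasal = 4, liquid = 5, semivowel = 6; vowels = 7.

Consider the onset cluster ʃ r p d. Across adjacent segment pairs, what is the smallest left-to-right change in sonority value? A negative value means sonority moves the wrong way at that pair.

/ʃ/: fricative = 3.
/r/: liquid = 5.
/p/: stop = 1.
/d/: stop = 1.
/ʃ/→/r/: change +2.
/r/→/p/: change -4.
/p/→/d/: change +0.
Minimum = -4.

-4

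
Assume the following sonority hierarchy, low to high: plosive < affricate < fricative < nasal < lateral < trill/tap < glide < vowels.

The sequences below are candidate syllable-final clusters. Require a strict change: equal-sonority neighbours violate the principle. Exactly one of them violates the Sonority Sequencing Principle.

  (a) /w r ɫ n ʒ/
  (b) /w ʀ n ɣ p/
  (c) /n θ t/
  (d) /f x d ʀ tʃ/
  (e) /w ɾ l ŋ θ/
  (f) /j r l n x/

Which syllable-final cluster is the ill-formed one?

(a) /w r ɫ n ʒ/: profile 7-6-5-4-3 — obeys.
(b) /w ʀ n ɣ p/: profile 7-6-4-3-1 — obeys.
(c) /n θ t/: profile 4-3-1 — obeys.
(d) /f x d ʀ tʃ/: profile 3-3-1-6-2 — violates.
(e) /w ɾ l ŋ θ/: profile 7-6-5-4-3 — obeys.
(f) /j r l n x/: profile 7-6-5-4-3 — obeys.

d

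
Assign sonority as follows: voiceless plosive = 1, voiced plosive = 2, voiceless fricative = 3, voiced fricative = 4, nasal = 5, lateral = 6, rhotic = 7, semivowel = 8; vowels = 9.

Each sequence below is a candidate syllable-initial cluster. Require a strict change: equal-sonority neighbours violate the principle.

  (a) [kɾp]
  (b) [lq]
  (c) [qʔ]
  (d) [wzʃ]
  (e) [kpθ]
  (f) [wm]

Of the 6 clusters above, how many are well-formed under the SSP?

(a) sonority 1-7-1: ill-formed.
(b) sonority 6-1: ill-formed.
(c) sonority 1-1: ill-formed.
(d) sonority 8-4-3: ill-formed.
(e) sonority 1-1-3: ill-formed.
(f) sonority 8-5: ill-formed.

0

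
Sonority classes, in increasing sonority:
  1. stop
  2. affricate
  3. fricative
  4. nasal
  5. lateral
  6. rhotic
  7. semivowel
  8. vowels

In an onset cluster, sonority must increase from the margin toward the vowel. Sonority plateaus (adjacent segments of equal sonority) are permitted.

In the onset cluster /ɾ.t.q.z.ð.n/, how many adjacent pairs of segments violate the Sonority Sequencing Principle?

/ɾ/ — rhotic, sonority 6.
/t/ — stop, sonority 1.
/q/ — stop, sonority 1.
/z/ — fricative, sonority 3.
/ð/ — fricative, sonority 3.
/n/ — nasal, sonority 4.
/ɾ/→/t/: 6→1 (does not rise) — violation.
/t/→/q/: 1→1 (plateau, allowed) — ok.
/q/→/z/: 1→3 (rises) — ok.
/z/→/ð/: 3→3 (plateau, allowed) — ok.
/ð/→/n/: 3→4 (rises) — ok.

1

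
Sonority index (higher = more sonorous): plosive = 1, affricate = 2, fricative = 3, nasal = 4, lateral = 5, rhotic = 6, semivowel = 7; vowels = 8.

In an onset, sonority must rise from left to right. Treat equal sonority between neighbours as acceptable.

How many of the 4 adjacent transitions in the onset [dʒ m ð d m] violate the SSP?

/dʒ/ — affricate, sonority 2.
/m/ — nasal, sonority 4.
/ð/ — fricative, sonority 3.
/d/ — plosive, sonority 1.
/m/ — nasal, sonority 4.
/dʒ/→/m/: 2→4 (rises) — ok.
/m/→/ð/: 4→3 (does not rise) — violation.
/ð/→/d/: 3→1 (does not rise) — violation.
/d/→/m/: 1→4 (rises) — ok.

2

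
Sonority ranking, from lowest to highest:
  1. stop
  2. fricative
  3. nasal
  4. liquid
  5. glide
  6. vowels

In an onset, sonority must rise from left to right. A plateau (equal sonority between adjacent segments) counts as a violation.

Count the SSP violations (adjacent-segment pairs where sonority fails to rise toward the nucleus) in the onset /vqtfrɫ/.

3

/v/: fricative = 2.
/q/: stop = 1.
/t/: stop = 1.
/f/: fricative = 2.
/r/: liquid = 4.
/ɫ/: liquid = 4.
/v/→/q/: 2→1 (does not rise) — violation.
/q/→/t/: 1→1 (plateau) — violation.
/t/→/f/: 1→2 (rises) — ok.
/f/→/r/: 2→4 (rises) — ok.
/r/→/ɫ/: 4→4 (plateau) — violation.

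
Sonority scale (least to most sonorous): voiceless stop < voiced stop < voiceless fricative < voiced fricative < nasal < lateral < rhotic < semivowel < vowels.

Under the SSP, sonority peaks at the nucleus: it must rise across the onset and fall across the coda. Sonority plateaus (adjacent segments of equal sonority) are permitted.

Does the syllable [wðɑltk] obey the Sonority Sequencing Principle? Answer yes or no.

Onset: /w/ is a semivowel (sonority 8), /ð/ is a voiced fricative (sonority 4); then the nucleus /ɑ/ (sonority 9).
Onset profile 8-4-9 — does not rise throughout.
Coda: /l/ is a lateral (sonority 6), /t/ is a voiceless stop (sonority 1), /k/ is a voiceless stop (sonority 1).
Coda profile 9-6-1-1 — falls from the nucleus.

no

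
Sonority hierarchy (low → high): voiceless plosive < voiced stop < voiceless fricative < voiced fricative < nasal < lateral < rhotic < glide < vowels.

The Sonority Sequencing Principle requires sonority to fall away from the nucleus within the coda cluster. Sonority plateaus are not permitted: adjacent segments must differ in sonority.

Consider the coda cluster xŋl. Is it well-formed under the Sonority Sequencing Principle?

no

/x/ is a voiceless fricative (sonority 3).
/ŋ/ is a nasal (sonority 5).
/l/ is a lateral (sonority 6).
The profile is 3-5-6. Between /x/ (3) and /ŋ/ (5) sonority does not fall, so the cluster violates the SSP.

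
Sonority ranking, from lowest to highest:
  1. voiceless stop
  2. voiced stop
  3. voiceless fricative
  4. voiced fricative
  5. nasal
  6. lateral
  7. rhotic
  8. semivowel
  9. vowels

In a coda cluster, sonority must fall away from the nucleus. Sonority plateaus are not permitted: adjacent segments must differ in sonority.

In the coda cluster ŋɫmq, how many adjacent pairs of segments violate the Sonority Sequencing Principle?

/ŋ/ — nasal, sonority 5.
/ɫ/ — lateral, sonority 6.
/m/ — nasal, sonority 5.
/q/ — voiceless stop, sonority 1.
/ŋ/→/ɫ/: 5→6 (does not fall) — violation.
/ɫ/→/m/: 6→5 (falls) — ok.
/m/→/q/: 5→1 (falls) — ok.

1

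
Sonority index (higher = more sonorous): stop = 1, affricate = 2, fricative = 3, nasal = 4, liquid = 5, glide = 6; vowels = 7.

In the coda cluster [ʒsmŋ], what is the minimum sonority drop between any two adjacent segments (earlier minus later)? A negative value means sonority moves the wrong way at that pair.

/ʒ/: fricative = 3.
/s/: fricative = 3.
/m/: nasal = 4.
/ŋ/: nasal = 4.
/ʒ/→/s/: change +0.
/s/→/m/: change -1.
/m/→/ŋ/: change +0.
Minimum = -1.

-1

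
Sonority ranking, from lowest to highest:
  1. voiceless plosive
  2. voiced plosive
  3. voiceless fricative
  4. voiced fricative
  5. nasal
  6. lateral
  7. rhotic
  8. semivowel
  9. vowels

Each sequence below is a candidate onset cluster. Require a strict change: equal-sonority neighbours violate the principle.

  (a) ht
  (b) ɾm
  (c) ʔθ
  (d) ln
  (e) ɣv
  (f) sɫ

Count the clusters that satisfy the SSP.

2

(a) ht: profile 3-1 — violates.
(b) ɾm: profile 7-5 — violates.
(c) ʔθ: profile 1-3 — obeys.
(d) ln: profile 6-5 — violates.
(e) ɣv: profile 4-4 — violates.
(f) sɫ: profile 3-6 — obeys.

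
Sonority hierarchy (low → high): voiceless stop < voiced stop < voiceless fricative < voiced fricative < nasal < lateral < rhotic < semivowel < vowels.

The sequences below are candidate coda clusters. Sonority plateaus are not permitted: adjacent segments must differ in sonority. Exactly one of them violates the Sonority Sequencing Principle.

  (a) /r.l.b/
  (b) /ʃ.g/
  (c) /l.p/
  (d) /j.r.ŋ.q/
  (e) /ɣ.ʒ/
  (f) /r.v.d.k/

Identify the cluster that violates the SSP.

e

(a) 7-6-2 → obeys
(b) 3-2 → obeys
(c) 6-1 → obeys
(d) 8-7-5-1 → obeys
(e) 4-4 → violates
(f) 7-4-2-1 → obeys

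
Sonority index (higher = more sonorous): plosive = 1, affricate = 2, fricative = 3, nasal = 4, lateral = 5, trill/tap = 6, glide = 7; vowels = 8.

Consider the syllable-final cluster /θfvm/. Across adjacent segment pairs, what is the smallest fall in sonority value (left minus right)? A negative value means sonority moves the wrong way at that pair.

/θ/: fricative = 3.
/f/: fricative = 3.
/v/: fricative = 3.
/m/: nasal = 4.
/θ/→/f/: change +0.
/f/→/v/: change +0.
/v/→/m/: change -1.
Minimum = -1.

-1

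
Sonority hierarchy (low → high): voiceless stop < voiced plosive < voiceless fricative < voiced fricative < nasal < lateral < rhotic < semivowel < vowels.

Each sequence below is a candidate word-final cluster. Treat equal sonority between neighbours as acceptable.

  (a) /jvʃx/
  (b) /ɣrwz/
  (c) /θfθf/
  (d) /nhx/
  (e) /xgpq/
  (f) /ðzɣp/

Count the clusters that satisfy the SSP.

5

(a) sonority 8-4-3-3: well-formed.
(b) sonority 4-7-8-4: ill-formed.
(c) sonority 3-3-3-3: well-formed.
(d) sonority 5-3-3: well-formed.
(e) sonority 3-2-1-1: well-formed.
(f) sonority 4-4-4-1: well-formed.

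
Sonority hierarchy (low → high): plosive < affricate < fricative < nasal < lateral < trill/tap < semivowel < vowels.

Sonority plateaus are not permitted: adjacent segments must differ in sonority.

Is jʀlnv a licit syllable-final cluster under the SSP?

/j/: semivowel = 7.
/ʀ/: trill/tap = 6.
/l/: lateral = 5.
/n/: nasal = 4.
/v/: fricative = 3.
The profile 7-6-5-4-3 strictly falls, so the syllable-final cluster satisfies the SSP.

yes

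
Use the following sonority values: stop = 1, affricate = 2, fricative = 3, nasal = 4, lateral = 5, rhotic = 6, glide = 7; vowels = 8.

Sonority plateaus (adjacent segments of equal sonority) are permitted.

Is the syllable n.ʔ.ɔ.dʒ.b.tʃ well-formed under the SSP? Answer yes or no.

Onset: /n/ is a nasal (sonority 4), /ʔ/ is a stop (sonority 1); then the nucleus /ɔ/ (sonority 8).
Onset profile 4-1-8 — does not rise throughout.
Coda: /dʒ/ is an affricate (sonority 2), /b/ is a stop (sonority 1), /tʃ/ is an affricate (sonority 2).
Coda profile 8-2-1-2 — does not fall throughout.

no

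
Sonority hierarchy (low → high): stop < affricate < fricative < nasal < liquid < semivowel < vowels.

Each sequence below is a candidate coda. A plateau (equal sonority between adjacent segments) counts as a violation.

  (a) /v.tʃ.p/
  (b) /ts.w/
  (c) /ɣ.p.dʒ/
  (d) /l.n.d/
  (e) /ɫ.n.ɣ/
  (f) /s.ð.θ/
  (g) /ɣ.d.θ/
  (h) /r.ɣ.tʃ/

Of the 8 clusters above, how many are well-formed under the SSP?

4

(a) 3-2-1 → obeys
(b) 2-6 → violates
(c) 3-1-2 → violates
(d) 5-4-1 → obeys
(e) 5-4-3 → obeys
(f) 3-3-3 → violates
(g) 3-1-3 → violates
(h) 5-3-2 → obeys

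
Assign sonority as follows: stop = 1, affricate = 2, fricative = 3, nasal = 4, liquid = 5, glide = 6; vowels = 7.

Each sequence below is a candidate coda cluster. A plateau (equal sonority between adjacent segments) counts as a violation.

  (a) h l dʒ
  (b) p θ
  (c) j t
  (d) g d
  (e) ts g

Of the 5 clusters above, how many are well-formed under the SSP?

2

(a) sonority 3-5-2: ill-formed.
(b) sonority 1-3: ill-formed.
(c) sonority 6-1: well-formed.
(d) sonority 1-1: ill-formed.
(e) sonority 2-1: well-formed.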